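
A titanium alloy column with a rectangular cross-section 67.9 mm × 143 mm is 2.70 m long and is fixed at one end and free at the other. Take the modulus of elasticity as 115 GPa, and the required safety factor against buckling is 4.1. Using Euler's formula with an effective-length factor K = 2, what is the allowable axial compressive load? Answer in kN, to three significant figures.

P_allow = 35.4 kN

Buckling occurs about the weak axis: I_min = h·b³/12 = 143×67.9³/12 = 3.730×10^6 mm⁴ (b = 67.9 mm is the smaller dimension).
Effective length L_e = KL = 2×2.70 m = 5400 mm.
Euler critical load P_cr = π²EI/L_e² = π²×115000×3.730×10^6/5400² = 145200 N.
P_allow = P_cr/n = 145200/4.1 = 35420 N.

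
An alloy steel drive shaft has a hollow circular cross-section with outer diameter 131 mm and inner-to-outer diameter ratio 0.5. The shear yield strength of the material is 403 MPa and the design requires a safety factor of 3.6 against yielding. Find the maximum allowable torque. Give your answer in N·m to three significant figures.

T_allow = 46300 N·m

τ_allow = 403/3.6 = 111.9 MPa.
For a hollow shaft T_allow = τ_allow·πd_o³(1−k⁴)/16 with 1−k⁴ = 0.9375, so πd_o³(1−k⁴)/16 = 413800 mm³.
T_allow = 111.9×413800 = 4.633×10^7 N·mm = 46330 N·m.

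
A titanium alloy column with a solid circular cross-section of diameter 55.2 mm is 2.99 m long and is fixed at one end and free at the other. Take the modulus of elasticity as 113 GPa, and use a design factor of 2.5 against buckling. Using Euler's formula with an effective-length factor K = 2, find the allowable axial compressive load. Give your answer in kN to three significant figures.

I = πd⁴/64 = π×55.2⁴/64 = 455700 mm⁴.
Effective length L_e = KL = 2×2.99 m = 5980 mm.
Euler critical load P_cr = π²EI/L_e² = π²×113000×455700/5980² = 14210 N.
P_allow = P_cr/n = 14210/2.5 = 5685 N.

P_allow = 5.69 kN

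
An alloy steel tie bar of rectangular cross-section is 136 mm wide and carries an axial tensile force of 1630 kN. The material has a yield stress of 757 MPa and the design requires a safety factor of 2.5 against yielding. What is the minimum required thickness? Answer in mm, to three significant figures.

t = 39.6 mm

σ_allow = 757/2.5 = 302.8 MPa.
Required area A = F/σ_allow = 1630000/302.8 = 5383 mm².
t = A/w = 5383/136 = 39.58 mm.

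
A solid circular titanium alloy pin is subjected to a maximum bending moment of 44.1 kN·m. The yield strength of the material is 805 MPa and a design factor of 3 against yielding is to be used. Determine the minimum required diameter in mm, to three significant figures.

d = 119 mm

σ_allow = 805/3 = 268.3 MPa.
For a solid circular section σ = 32M/(πd³), so d³ = 32M/(π σ_allow) = 32×4.4100×10^7/(π×268.3) = 1.674×10^6 mm³.
d = 118.7 mm.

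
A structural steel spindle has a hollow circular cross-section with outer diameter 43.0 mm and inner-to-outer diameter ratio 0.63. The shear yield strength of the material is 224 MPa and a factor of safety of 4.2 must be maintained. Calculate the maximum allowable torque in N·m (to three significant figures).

T_allow = 701 N·m

τ_allow = 224/4.2 = 53.33 MPa.
For a hollow shaft T_allow = τ_allow·πd_o³(1−k⁴)/16 with 1−k⁴ = 0.8425, so πd_o³(1−k⁴)/16 = 13150 mm³.
T_allow = 53.33×13150 = 701400 N·mm = 701.4 N·m.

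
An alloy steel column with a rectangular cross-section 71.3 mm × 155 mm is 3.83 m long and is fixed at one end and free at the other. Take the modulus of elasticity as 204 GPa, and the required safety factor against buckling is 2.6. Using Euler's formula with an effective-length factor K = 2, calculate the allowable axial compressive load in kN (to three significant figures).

P_allow = 61.8 kN

Buckling occurs about the weak axis: I_min = h·b³/12 = 155×71.3³/12 = 4.682×10^6 mm⁴ (b = 71.3 mm is the smaller dimension).
Effective length L_e = KL = 2×3.83 m = 7660 mm.
Euler critical load P_cr = π²EI/L_e² = π²×204000×4.682×10^6/7660² = 160700 N.
P_allow = P_cr/n = 160700/2.6 = 61790 N.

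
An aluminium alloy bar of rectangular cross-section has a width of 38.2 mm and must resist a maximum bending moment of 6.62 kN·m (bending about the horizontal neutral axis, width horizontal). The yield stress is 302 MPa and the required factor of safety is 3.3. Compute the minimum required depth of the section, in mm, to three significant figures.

h = 107 mm

σ_allow = 302/3.3 = 91.52 MPa.
For a rectangular section σ = 6M/(bh²), so h² = 6M/(b σ_allow) = 6×6620000/(38.2×91.52) = 11360 mm².
h = 106.6 mm.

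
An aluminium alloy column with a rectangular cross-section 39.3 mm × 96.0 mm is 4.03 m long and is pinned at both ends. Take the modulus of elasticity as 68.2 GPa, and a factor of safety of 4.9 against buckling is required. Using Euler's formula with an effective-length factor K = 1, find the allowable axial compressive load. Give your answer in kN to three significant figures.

P_allow = 4.11 kN

Buckling occurs about the weak axis: I_min = h·b³/12 = 96.0×39.3³/12 = 485600 mm⁴ (b = 39.3 mm is the smaller dimension).
Effective length L_e = KL = 1×4.03 m = 4030 mm.
Euler critical load P_cr = π²EI/L_e² = π²×68200×485600/4030² = 20130 N.
P_allow = P_cr/n = 20130/4.9 = 4107 N.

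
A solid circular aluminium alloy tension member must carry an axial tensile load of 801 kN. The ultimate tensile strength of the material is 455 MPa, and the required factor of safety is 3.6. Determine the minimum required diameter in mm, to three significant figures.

d = 89.8 mm

Allowable stress σ_allow = 455/3.6 = 126.4 MPa.
Required area A = F/σ_allow = 801000/126.4 = 6338 mm².
A = πd²/4 → d = √(4A/π) = 89.83 mm.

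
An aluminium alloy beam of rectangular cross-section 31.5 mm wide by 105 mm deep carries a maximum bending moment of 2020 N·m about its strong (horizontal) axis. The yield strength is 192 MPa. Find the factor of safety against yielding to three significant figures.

n = 5.50

Section modulus S = bh²/6 = 31.5×105²/6 = 57880 mm³.
σ = M/S = 2020000/57880 = 34.90 MPa.
n = 192/34.90 = 5.502.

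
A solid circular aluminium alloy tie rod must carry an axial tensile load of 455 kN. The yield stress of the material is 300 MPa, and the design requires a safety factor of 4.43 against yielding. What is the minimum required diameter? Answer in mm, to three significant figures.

Allowable stress σ_allow = 300/4.43 = 67.72 MPa.
Required area A = F/σ_allow = 455000/67.72 = 6719 mm².
A = πd²/4 → d = √(4A/π) = 92.49 mm.

d = 92.5 mm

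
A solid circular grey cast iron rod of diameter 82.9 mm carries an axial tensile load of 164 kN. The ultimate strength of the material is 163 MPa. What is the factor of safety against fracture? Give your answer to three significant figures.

A = πd²/4 = 5398 mm².
σ = F/A = 164000/5398 = 30.38 MPa.
n = 163/30.38 = 5.365.

n = 5.36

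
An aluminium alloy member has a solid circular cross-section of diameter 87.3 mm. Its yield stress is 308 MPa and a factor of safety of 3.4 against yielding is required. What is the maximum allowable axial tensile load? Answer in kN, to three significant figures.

F_allow = 542 kN

σ_allow = 308/3.4 = 90.59 MPa.
A = πd²/4 = π×87.3²/4 = 5986 mm².
F_allow = σ_allow × A = 90.59×5986 = 542200 N.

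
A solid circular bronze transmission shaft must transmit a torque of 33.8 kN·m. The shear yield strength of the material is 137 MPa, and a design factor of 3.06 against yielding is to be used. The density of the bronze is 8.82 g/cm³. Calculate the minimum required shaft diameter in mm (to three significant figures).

d = 157 mm

Allowable shear stress τ_allow = 137/3.06 = 44.77 MPa.
For a solid shaft τ = 16T/(πd³), so d³ = 16T/(π τ_allow) = 16×3.3800×10^7/(π×44.77) = 3.845×10^6 mm³.
d = (3.845×10^6)^(1/3) = 156.7 mm.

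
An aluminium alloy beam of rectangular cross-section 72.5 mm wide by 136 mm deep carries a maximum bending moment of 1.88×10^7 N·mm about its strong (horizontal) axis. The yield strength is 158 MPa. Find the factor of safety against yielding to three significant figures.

Section modulus S = bh²/6 = 72.5×136²/6 = 223500 mm³.
σ = M/S = 1.8800×10^7/223500 = 84.12 MPa.
n = 158/84.12 = 1.878.

n = 1.88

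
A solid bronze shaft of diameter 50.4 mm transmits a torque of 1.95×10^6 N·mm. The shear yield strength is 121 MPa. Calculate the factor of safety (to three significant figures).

n = 1.56

τ = 16T/(πd³) = 16×1950000/(π×50.4³) = 77.57 MPa.
n = τ_limit/τ = 121/77.57 = 1.560.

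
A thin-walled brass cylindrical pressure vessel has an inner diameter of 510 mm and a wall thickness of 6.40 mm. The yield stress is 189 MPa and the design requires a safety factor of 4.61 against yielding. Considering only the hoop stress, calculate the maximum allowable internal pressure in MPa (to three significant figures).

p_allow = 1.03 MPa

σ_allow = 189/4.61 = 41.00 MPa.
σ_h = pD/(2t) → p_allow = 2σ_allow t/D = 2×41.00×6.40/510 = 1.029 MPa.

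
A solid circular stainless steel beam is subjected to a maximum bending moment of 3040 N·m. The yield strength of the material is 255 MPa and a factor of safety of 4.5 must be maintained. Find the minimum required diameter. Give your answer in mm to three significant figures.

σ_allow = 255/4.5 = 56.67 MPa.
For a solid circular section σ = 32M/(πd³), so d³ = 32M/(π σ_allow) = 32×3040000/(π×56.67) = 546400 mm³.
d = 81.76 mm.

d = 81.8 mm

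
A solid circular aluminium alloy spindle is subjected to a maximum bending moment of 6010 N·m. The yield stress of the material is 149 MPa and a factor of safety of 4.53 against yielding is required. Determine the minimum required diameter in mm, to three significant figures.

d = 123 mm

σ_allow = 149/4.53 = 32.89 MPa.
For a solid circular section σ = 32M/(πd³), so d³ = 32M/(π σ_allow) = 32×6010000/(π×32.89) = 1.861×10^6 mm³.
d = 123.0 mm.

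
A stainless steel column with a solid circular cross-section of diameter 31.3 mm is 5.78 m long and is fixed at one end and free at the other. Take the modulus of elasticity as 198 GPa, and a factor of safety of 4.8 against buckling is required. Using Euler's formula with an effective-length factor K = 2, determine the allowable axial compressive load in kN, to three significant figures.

P_allow = 0.144 kN

I = πd⁴/64 = π×31.3⁴/64 = 47110 mm⁴.
Effective length L_e = KL = 2×5.78 m = 11560 mm.
Euler critical load P_cr = π²EI/L_e² = π²×198000×47110/11560² = 689.0 N.
P_allow = P_cr/n = 689.0/4.8 = 143.5 N.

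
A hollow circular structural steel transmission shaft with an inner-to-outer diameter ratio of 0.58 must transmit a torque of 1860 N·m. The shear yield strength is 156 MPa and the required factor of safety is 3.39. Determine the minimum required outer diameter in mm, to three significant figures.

τ_allow = 156/3.39 = 46.02 MPa.
For a hollow shaft τ = 16T/[πd_o³(1−k⁴)] with k = 0.58, so 1−k⁴ = 0.8868.
d_o³ = 16T/[π τ_allow (1−k⁴)] = 16×1860000/(π×46.02×0.8868) = 232100 mm³.
d_o = 61.46 mm.

d_o = 61.5 mm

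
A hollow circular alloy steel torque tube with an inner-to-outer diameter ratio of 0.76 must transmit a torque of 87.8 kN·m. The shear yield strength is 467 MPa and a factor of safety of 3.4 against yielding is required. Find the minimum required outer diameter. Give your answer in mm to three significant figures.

d_o = 170 mm

τ_allow = 467/3.4 = 137.4 MPa.
For a hollow shaft τ = 16T/[πd_o³(1−k⁴)] with k = 0.76, so 1−k⁴ = 0.6664.
d_o³ = 16T/[π τ_allow (1−k⁴)] = 16×8.7800×10^7/(π×137.4×0.6664) = 4.885×10^6 mm³.
d_o = 169.7 mm.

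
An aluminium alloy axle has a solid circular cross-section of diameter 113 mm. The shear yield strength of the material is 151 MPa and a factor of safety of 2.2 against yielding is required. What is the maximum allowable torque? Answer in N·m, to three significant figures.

τ_allow = 151/2.2 = 68.64 MPa.
For a solid shaft T_allow = τ_allow·πd³/16; πd³/16 = π×113³/16 = 283300 mm³.
T_allow = 68.64×283300 = 1.945×10^7 N·mm = 19450 N·m.

T_allow = 19400 N·m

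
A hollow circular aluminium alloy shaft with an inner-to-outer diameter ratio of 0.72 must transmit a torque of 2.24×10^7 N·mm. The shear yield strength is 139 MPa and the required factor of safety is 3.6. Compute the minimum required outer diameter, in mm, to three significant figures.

τ_allow = 139/3.6 = 38.61 MPa.
For a hollow shaft τ = 16T/[πd_o³(1−k⁴)] with k = 0.72, so 1−k⁴ = 0.7313.
d_o³ = 16T/[π τ_allow (1−k⁴)] = 16×2.2400×10^7/(π×38.61×0.7313) = 4.040×10^6 mm³.
d_o = 159.3 mm.

d_o = 159 mm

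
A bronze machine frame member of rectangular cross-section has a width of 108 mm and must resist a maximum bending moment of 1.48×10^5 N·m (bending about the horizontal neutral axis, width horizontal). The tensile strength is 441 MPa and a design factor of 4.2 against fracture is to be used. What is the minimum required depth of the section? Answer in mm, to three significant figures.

σ_allow = 441/4.2 = 105.0 MPa.
For a rectangular section σ = 6M/(bh²), so h² = 6M/(b σ_allow) = 6×1.4800×10^8/(108×105.0) = 78310 mm².
h = 279.8 mm.

h = 280 mm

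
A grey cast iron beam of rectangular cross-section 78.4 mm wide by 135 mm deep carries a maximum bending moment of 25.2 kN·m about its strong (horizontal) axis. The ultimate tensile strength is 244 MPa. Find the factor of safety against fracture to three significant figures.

Section modulus S = bh²/6 = 78.4×135²/6 = 238100 mm³.
σ = M/S = 2.5200×10^7/238100 = 105.8 MPa.
n = 244/105.8 = 2.306.

n = 2.31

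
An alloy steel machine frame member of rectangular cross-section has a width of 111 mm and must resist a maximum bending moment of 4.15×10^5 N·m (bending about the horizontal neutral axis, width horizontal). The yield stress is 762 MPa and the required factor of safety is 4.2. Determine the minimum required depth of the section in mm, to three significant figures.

σ_allow = 762/4.2 = 181.4 MPa.
For a rectangular section σ = 6M/(bh²), so h² = 6M/(b σ_allow) = 6×4.1500×10^8/(111×181.4) = 123600 mm².
h = 351.6 mm.

h = 352 mm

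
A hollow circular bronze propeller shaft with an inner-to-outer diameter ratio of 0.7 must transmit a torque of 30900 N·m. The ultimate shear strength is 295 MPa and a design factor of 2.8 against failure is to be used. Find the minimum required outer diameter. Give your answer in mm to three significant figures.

d_o = 125 mm

τ_allow = 295/2.8 = 105.4 MPa.
For a hollow shaft τ = 16T/[πd_o³(1−k⁴)] with k = 0.7, so 1−k⁴ = 0.7599.
d_o³ = 16T/[π τ_allow (1−k⁴)] = 16×3.0900×10^7/(π×105.4×0.7599) = 1.966×10^6 mm³.
d_o = 125.3 mm.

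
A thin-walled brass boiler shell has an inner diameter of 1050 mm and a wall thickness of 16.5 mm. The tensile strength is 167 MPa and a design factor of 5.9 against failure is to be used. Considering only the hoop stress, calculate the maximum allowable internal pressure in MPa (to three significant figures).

p_allow = 0.890 MPa

σ_allow = 167/5.9 = 28.31 MPa.
σ_h = pD/(2t) → p_allow = 2σ_allow t/D = 2×28.31×16.5/1050 = 0.8896 MPa.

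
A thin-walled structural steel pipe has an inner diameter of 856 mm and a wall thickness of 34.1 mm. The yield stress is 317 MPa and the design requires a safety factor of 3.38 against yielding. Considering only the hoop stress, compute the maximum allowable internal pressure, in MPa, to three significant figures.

p_allow = 7.47 MPa

σ_allow = 317/3.38 = 93.79 MPa.
σ_h = pD/(2t) → p_allow = 2σ_allow t/D = 2×93.79×34.1/856 = 7.472 MPa.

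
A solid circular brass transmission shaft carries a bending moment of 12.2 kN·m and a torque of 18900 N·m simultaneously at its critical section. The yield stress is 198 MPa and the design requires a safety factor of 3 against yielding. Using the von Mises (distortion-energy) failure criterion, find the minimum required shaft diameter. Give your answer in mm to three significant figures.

σ_allow = σ_y/n = 198/3 = 66.00 MPa.
For a solid shaft σ_b = 32M/(πd³) and τ = 16T/(πd³), so the von Mises stress is σ' = (16/πd³)·√(4M²+3T²).
√(4M²+3T²) = √(4×(1.220×10^7)² + 3×(1.890×10^7)²) = 4.083×10^7 N·mm.
d³ = 16×4.083×10^7/(π×66.00) = 3.151×10^6 mm³.
d = 146.6 mm.

d = 147 mm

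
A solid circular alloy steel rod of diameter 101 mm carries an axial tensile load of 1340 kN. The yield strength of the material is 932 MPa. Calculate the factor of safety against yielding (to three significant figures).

A = πd²/4 = 8012 mm².
σ = F/A = 1340000/8012 = 167.3 MPa.
n = 932/167.3 = 5.572.

n = 5.57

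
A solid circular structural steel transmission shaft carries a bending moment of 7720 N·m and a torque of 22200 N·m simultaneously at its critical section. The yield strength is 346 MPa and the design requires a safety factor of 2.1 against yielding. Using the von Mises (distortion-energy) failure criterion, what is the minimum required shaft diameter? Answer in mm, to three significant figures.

d = 109 mm

σ_allow = σ_y/n = 346/2.1 = 164.8 MPa.
For a solid shaft σ_b = 32M/(πd³) and τ = 16T/(πd³), so the von Mises stress is σ' = (16/πd³)·√(4M²+3T²).
√(4M²+3T²) = √(4×(7.720×10^6)² + 3×(2.220×10^7)²) = 4.144×10^7 N·mm.
d³ = 16×4.144×10^7/(π×164.8) = 1.281×10^6 mm³.
d = 108.6 mm.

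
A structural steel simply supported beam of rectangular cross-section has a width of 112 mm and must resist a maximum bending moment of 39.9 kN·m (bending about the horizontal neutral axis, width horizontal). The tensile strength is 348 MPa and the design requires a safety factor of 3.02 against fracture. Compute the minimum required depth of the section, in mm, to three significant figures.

σ_allow = 348/3.02 = 115.2 MPa.
For a rectangular section σ = 6M/(bh²), so h² = 6M/(b σ_allow) = 6×3.9900×10^7/(112×115.2) = 18550 mm².
h = 136.2 mm.

h = 136 mm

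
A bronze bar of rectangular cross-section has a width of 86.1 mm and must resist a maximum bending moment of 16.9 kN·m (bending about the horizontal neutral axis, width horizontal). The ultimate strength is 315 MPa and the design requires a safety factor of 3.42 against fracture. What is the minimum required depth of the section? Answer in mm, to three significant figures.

h = 113 mm

σ_allow = 315/3.42 = 92.11 MPa.
For a rectangular section σ = 6M/(bh²), so h² = 6M/(b σ_allow) = 6×1.6900×10^7/(86.1×92.11) = 12790 mm².
h = 113.1 mm.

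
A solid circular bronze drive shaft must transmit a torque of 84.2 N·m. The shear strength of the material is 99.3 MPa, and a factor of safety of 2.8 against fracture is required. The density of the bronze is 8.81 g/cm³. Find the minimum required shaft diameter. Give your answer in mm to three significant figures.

d = 23.0 mm

Allowable shear stress τ_allow = 99.3/2.8 = 35.46 MPa.
For a solid shaft τ = 16T/(πd³), so d³ = 16T/(π τ_allow) = 16×84200/(π×35.46) = 12090 mm³.
d = (12090)^(1/3) = 22.95 mm.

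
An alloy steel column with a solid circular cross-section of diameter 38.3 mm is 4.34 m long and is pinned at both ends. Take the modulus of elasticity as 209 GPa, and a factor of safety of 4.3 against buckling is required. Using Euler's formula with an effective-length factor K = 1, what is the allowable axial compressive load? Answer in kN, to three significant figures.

P_allow = 2.69 kN

I = πd⁴/64 = π×38.3⁴/64 = 105600 mm⁴.
Effective length L_e = KL = 1×4.34 m = 4340 mm.
Euler critical load P_cr = π²EI/L_e² = π²×209000×105600/4340² = 11570 N.
P_allow = P_cr/n = 11570/4.3 = 2690 N.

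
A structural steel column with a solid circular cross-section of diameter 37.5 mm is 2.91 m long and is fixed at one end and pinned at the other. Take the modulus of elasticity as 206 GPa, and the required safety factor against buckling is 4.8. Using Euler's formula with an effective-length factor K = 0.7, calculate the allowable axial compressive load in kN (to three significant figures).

P_allow = 9.91 kN

I = πd⁴/64 = π×37.5⁴/64 = 97070 mm⁴.
Effective length L_e = KL = 0.7×2.91 m = 2037 mm.
Euler critical load P_cr = π²EI/L_e² = π²×206000×97070/2037² = 47560 N.
P_allow = P_cr/n = 47560/4.8 = 9909 N.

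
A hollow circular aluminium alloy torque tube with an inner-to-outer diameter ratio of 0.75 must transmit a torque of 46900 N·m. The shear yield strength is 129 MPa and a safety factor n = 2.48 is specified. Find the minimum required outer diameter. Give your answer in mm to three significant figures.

τ_allow = 129/2.48 = 52.02 MPa.
For a hollow shaft τ = 16T/[πd_o³(1−k⁴)] with k = 0.75, so 1−k⁴ = 0.6836.
d_o³ = 16T/[π τ_allow (1−k⁴)] = 16×4.6900×10^7/(π×52.02×0.6836) = 6.717×10^6 mm³.
d_o = 188.7 mm.

d_o = 189 mm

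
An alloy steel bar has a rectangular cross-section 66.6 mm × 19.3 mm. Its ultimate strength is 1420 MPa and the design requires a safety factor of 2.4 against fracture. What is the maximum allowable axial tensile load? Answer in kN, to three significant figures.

σ_allow = 1420/2.4 = 591.7 MPa.
A = 66.6×19.3 = 1285 mm².
F_allow = σ_allow × A = 591.7×1285 = 760500 N.

F_allow = 761 kN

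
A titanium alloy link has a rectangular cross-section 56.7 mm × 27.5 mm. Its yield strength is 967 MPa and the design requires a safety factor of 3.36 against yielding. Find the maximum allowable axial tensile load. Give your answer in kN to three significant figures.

F_allow = 449 kN

σ_allow = 967/3.36 = 287.8 MPa.
A = 56.7×27.5 = 1559 mm².
F_allow = σ_allow × A = 287.8×1559 = 448700 N.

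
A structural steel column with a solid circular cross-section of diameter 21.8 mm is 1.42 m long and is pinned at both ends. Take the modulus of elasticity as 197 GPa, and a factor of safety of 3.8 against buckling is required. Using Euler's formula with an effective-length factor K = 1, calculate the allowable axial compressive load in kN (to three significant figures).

I = πd⁴/64 = π×21.8⁴/64 = 11090 mm⁴.
Effective length L_e = KL = 1×1.42 m = 1420 mm.
Euler critical load P_cr = π²EI/L_e² = π²×197000×11090/1420² = 10690 N.
P_allow = P_cr/n = 10690/3.8 = 2813 N.

P_allow = 2.81 kN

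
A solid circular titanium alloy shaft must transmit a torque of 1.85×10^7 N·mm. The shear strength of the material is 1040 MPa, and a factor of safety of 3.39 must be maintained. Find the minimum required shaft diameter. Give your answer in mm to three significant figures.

Allowable shear stress τ_allow = 1040/3.39 = 306.8 MPa.
For a solid shaft τ = 16T/(πd³), so d³ = 16T/(π τ_allow) = 16×1.8500×10^7/(π×306.8) = 307100 mm³.
d = (307100)^(1/3) = 67.47 mm.

d = 67.5 mm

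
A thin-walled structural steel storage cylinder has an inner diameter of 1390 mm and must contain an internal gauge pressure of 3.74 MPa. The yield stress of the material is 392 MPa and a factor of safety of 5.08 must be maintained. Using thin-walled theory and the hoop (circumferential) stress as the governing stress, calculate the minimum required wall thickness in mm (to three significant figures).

t = 33.7 mm

σ_allow = 392/5.08 = 77.17 MPa.
Hoop stress σ_h = pD/(2t), so t = pD/(2σ_allow) = 3.74×1390/(2×77.17) = 33.68 mm.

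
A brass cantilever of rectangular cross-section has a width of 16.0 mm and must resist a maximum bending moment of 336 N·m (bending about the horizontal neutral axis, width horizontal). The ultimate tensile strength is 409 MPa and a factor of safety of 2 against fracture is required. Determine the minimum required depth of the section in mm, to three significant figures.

σ_allow = 409/2 = 204.5 MPa.
For a rectangular section σ = 6M/(bh²), so h² = 6M/(b σ_allow) = 6×336000/(16.0×204.5) = 616.1 mm².
h = 24.82 mm.

h = 24.8 mm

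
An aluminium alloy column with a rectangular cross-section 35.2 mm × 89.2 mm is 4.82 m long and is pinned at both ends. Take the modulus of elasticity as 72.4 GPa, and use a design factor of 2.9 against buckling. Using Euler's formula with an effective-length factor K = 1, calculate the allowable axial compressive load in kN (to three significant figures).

P_allow = 3.44 kN

Buckling occurs about the weak axis: I_min = h·b³/12 = 89.2×35.2³/12 = 324200 mm⁴ (b = 35.2 mm is the smaller dimension).
Effective length L_e = KL = 1×4.82 m = 4820 mm.
Euler critical load P_cr = π²EI/L_e² = π²×72400×324200/4820² = 9971 N.
P_allow = P_cr/n = 9971/2.9 = 3438 N.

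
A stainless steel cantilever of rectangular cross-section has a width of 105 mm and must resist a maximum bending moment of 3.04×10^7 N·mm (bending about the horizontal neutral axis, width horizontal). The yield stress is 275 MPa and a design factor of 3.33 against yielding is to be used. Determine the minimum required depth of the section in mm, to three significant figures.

h = 145 mm

σ_allow = 275/3.33 = 82.58 MPa.
For a rectangular section σ = 6M/(bh²), so h² = 6M/(b σ_allow) = 6×3.0400×10^7/(105×82.58) = 21040 mm².
h = 145.0 mm.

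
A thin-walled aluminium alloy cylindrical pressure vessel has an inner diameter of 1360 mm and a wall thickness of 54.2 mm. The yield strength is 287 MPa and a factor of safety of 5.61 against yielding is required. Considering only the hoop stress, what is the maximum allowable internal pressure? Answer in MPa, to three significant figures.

σ_allow = 287/5.61 = 51.16 MPa.
σ_h = pD/(2t) → p_allow = 2σ_allow t/D = 2×51.16×54.2/1360 = 4.078 MPa.

p_allow = 4.08 MPa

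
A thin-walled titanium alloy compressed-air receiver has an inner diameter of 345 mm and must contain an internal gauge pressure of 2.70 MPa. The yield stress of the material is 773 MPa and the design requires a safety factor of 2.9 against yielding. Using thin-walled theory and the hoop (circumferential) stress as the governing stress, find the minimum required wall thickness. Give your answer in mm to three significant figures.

σ_allow = 773/2.9 = 266.6 MPa.
Hoop stress σ_h = pD/(2t), so t = pD/(2σ_allow) = 2.70×345/(2×266.6) = 1.747 mm.

t = 1.75 mm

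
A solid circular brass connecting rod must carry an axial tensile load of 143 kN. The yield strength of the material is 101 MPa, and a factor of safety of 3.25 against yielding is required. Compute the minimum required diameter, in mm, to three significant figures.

Allowable stress σ_allow = 101/3.25 = 31.08 MPa.
Required area A = F/σ_allow = 143000/31.08 = 4601 mm².
A = πd²/4 → d = √(4A/π) = 76.54 mm.

d = 76.5 mm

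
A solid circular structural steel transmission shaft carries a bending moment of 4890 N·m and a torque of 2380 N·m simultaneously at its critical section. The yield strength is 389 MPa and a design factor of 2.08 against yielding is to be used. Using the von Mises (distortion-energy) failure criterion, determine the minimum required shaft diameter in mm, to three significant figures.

d = 66.1 mm

σ_allow = σ_y/n = 389/2.08 = 187.0 MPa.
For a solid shaft σ_b = 32M/(πd³) and τ = 16T/(πd³), so the von Mises stress is σ' = (16/πd³)·√(4M²+3T²).
√(4M²+3T²) = √(4×(4.890×10^6)² + 3×(2.380×10^6)²) = 1.061×10^7 N·mm.
d³ = 16×1.061×10^7/(π×187.0) = 289000 mm³.
d = 66.12 mm.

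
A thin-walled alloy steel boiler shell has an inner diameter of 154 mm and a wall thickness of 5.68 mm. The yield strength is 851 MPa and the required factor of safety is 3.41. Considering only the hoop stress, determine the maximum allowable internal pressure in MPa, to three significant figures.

σ_allow = 851/3.41 = 249.6 MPa.
σ_h = pD/(2t) → p_allow = 2σ_allow t/D = 2×249.6×5.68/154 = 18.41 MPa.

p_allow = 18.4 MPa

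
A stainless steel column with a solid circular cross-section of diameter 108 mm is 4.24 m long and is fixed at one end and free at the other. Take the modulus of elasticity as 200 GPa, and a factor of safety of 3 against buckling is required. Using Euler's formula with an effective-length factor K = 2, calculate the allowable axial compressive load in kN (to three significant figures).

P_allow = 61.1 kN

I = πd⁴/64 = π×108⁴/64 = 6.678×10^6 mm⁴.
Effective length L_e = KL = 2×4.24 m = 8480 mm.
Euler critical load P_cr = π²EI/L_e² = π²×200000×6.678×10^6/8480² = 183300 N.
P_allow = P_cr/n = 183300/3 = 61110 N.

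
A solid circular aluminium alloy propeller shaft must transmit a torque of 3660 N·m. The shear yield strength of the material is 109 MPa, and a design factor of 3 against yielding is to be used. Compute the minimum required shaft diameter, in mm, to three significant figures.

Allowable shear stress τ_allow = 109/3 = 36.33 MPa.
For a solid shaft τ = 16T/(πd³), so d³ = 16T/(π τ_allow) = 16×3660000/(π×36.33) = 513000 mm³.
d = (513000)^(1/3) = 80.05 mm.

d = 80.1 mm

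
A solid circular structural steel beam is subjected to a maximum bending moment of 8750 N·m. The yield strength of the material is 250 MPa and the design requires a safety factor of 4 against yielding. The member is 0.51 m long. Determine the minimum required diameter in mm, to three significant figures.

d = 113 mm

σ_allow = 250/4 = 62.50 MPa.
For a solid circular section σ = 32M/(πd³), so d³ = 32M/(π σ_allow) = 32×8750000/(π×62.50) = 1.426×10^6 mm³.
d = 112.6 mm.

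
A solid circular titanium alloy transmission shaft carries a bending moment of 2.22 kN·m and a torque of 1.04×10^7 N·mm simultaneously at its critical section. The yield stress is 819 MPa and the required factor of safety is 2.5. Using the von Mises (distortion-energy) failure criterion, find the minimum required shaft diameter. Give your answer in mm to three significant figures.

d = 66.1 mm

σ_allow = σ_y/n = 819/2.5 = 327.6 MPa.
For a solid shaft σ_b = 32M/(πd³) and τ = 16T/(πd³), so the von Mises stress is σ' = (16/πd³)·√(4M²+3T²).
√(4M²+3T²) = √(4×(2.220×10^6)² + 3×(1.040×10^7)²) = 1.855×10^7 N·mm.
d³ = 16×1.855×10^7/(π×327.6) = 288400 mm³.
d = 66.07 mm.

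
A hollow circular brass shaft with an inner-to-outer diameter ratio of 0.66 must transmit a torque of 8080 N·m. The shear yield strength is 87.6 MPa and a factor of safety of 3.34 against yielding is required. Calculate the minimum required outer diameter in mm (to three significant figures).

d_o = 125 mm

τ_allow = 87.6/3.34 = 26.23 MPa.
For a hollow shaft τ = 16T/[πd_o³(1−k⁴)] with k = 0.66, so 1−k⁴ = 0.8103.
d_o³ = 16T/[π τ_allow (1−k⁴)] = 16×8080000/(π×26.23×0.8103) = 1.936×10^6 mm³.
d_o = 124.6 mm.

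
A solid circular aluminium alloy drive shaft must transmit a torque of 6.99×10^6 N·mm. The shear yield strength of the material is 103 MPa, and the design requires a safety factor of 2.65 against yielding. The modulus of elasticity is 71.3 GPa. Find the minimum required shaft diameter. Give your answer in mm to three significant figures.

d = 97.1 mm

Allowable shear stress τ_allow = 103/2.65 = 38.87 MPa.
For a solid shaft τ = 16T/(πd³), so d³ = 16T/(π τ_allow) = 16×6990000/(π×38.87) = 915900 mm³.
d = (915900)^(1/3) = 97.11 mm.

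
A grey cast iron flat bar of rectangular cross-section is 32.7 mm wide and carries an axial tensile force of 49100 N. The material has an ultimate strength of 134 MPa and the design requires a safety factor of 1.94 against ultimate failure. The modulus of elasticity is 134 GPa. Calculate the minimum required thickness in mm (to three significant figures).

σ_allow = 134/1.94 = 69.07 MPa.
Required area A = F/σ_allow = 49100/69.07 = 710.9 mm².
t = A/w = 710.9/32.7 = 21.74 mm.

t = 21.7 mm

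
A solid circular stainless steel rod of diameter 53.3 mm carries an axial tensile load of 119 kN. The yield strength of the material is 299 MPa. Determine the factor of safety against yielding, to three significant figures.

n = 5.61

A = πd²/4 = 2231 mm².
σ = F/A = 119000/2231 = 53.33 MPa.
n = 299/53.33 = 5.606.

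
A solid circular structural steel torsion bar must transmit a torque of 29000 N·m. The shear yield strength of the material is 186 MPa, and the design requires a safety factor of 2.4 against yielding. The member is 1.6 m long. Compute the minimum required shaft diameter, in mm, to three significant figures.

d = 124 mm

Allowable shear stress τ_allow = 186/2.4 = 77.50 MPa.
For a solid shaft τ = 16T/(πd³), so d³ = 16T/(π τ_allow) = 16×2.9000×10^7/(π×77.50) = 1.906×10^6 mm³.
d = (1.906×10^6)^(1/3) = 124.0 mm.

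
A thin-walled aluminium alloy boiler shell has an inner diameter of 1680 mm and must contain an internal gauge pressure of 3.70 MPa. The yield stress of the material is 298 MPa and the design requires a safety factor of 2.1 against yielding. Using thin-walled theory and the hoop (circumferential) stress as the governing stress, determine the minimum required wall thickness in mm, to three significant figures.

σ_allow = 298/2.1 = 141.9 MPa.
Hoop stress σ_h = pD/(2t), so t = pD/(2σ_allow) = 3.70×1680/(2×141.9) = 21.90 mm.

t = 21.9 mm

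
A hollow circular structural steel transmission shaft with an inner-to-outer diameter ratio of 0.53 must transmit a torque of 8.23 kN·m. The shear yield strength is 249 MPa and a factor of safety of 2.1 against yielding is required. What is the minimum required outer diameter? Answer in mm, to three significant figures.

d_o = 72.7 mm

τ_allow = 249/2.1 = 118.6 MPa.
For a hollow shaft τ = 16T/[πd_o³(1−k⁴)] with k = 0.53, so 1−k⁴ = 0.9211.
d_o³ = 16T/[π τ_allow (1−k⁴)] = 16×8230000/(π×118.6×0.9211) = 383800 mm³.
d_o = 72.67 mm.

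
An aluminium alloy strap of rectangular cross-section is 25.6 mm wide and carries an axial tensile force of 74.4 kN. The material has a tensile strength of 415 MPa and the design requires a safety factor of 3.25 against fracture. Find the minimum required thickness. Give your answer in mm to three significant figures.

t = 22.8 mm

σ_allow = 415/3.25 = 127.7 MPa.
Required area A = F/σ_allow = 74400/127.7 = 582.7 mm².
t = A/w = 582.7/25.6 = 22.76 mm.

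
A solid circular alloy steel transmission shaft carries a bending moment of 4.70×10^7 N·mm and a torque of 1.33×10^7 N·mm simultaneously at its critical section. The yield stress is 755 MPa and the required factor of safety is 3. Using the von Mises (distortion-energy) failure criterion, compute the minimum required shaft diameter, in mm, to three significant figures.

σ_allow = σ_y/n = 755/3 = 251.7 MPa.
For a solid shaft σ_b = 32M/(πd³) and τ = 16T/(πd³), so the von Mises stress is σ' = (16/πd³)·√(4M²+3T²).
√(4M²+3T²) = √(4×(4.700×10^7)² + 3×(1.330×10^7)²) = 9.678×10^7 N·mm.
d³ = 16×9.678×10^7/(π×251.7) = 1.959×10^6 mm³.
d = 125.1 mm.

d = 125 mm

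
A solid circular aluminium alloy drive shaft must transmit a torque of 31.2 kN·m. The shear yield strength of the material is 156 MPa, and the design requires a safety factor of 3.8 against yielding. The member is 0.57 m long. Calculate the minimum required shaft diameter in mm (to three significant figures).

d = 157 mm

Allowable shear stress τ_allow = 156/3.8 = 41.05 MPa.
For a solid shaft τ = 16T/(πd³), so d³ = 16T/(π τ_allow) = 16×3.1200×10^7/(π×41.05) = 3.871×10^6 mm³.
d = (3.871×10^6)^(1/3) = 157.0 mm.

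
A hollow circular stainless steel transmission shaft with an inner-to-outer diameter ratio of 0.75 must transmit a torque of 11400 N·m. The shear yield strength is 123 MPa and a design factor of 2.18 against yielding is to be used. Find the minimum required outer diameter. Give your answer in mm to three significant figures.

τ_allow = 123/2.18 = 56.42 MPa.
For a hollow shaft τ = 16T/[πd_o³(1−k⁴)] with k = 0.75, so 1−k⁴ = 0.6836.
d_o³ = 16T/[π τ_allow (1−k⁴)] = 16×1.1400×10^7/(π×56.42×0.6836) = 1.505×10^6 mm³.
d_o = 114.6 mm.

d_o = 115 mm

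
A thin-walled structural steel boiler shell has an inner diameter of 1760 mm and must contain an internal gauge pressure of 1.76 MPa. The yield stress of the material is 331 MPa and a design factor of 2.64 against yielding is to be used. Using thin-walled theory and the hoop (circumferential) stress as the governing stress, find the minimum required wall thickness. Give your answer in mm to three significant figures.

σ_allow = 331/2.64 = 125.4 MPa.
Hoop stress σ_h = pD/(2t), so t = pD/(2σ_allow) = 1.76×1760/(2×125.4) = 12.35 mm.

t = 12.4 mm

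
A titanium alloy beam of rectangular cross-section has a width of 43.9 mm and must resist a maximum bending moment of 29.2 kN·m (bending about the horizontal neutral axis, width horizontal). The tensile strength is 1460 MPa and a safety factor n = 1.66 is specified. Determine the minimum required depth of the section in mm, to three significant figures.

h = 67.4 mm

σ_allow = 1460/1.66 = 879.5 MPa.
For a rectangular section σ = 6M/(bh²), so h² = 6M/(b σ_allow) = 6×2.9200×10^7/(43.9×879.5) = 4538 mm².
h = 67.36 mm.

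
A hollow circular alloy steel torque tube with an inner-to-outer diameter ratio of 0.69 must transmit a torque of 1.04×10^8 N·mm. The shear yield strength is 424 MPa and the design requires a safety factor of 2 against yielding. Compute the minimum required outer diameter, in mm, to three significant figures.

d_o = 148 mm

τ_allow = 424/2 = 212.0 MPa.
For a hollow shaft τ = 16T/[πd_o³(1−k⁴)] with k = 0.69, so 1−k⁴ = 0.7733.
d_o³ = 16T/[π τ_allow (1−k⁴)] = 16×1.0400×10^8/(π×212.0×0.7733) = 3.231×10^6 mm³.
d_o = 147.8 mm.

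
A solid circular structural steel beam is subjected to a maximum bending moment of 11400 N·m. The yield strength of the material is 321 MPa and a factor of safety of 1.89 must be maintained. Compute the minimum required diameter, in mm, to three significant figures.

d = 88.1 mm

σ_allow = 321/1.89 = 169.8 MPa.
For a solid circular section σ = 32M/(πd³), so d³ = 32M/(π σ_allow) = 32×1.1400×10^7/(π×169.8) = 683700 mm³.
d = 88.10 mm.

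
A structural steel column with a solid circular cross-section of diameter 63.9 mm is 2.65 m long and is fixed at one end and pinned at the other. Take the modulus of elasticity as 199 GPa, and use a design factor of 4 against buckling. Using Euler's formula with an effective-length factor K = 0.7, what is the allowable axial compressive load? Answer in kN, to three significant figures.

I = πd⁴/64 = π×63.9⁴/64 = 818400 mm⁴.
Effective length L_e = KL = 0.7×2.65 m = 1855 mm.
Euler critical load P_cr = π²EI/L_e² = π²×199000×818400/1855² = 467100 N.
P_allow = P_cr/n = 467100/4 = 116800 N.

P_allow = 117 kN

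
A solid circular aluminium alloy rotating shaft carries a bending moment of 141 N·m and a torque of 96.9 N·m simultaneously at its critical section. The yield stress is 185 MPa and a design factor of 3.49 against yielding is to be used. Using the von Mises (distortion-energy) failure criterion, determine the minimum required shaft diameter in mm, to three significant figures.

σ_allow = σ_y/n = 185/3.49 = 53.01 MPa.
For a solid shaft σ_b = 32M/(πd³) and τ = 16T/(πd³), so the von Mises stress is σ' = (16/πd³)·√(4M²+3T²).
√(4M²+3T²) = √(4×(141000)² + 3×(96900)²) = 328200 N·mm.
d³ = 16×328200/(π×53.01) = 31530 mm³.
d = 31.59 mm.

d = 31.6 mm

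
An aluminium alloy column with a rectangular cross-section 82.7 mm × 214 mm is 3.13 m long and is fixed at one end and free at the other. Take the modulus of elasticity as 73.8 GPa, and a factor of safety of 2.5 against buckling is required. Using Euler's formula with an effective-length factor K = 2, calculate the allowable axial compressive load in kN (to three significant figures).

Buckling occurs about the weak axis: I_min = h·b³/12 = 214×82.7³/12 = 1.009×10^7 mm⁴ (b = 82.7 mm is the smaller dimension).
Effective length L_e = KL = 2×3.13 m = 6260 mm.
Euler critical load P_cr = π²EI/L_e² = π²×73800×1.009×10^7/6260² = 187500 N.
P_allow = P_cr/n = 187500/2.5 = 74990 N.

P_allow = 75.0 kN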